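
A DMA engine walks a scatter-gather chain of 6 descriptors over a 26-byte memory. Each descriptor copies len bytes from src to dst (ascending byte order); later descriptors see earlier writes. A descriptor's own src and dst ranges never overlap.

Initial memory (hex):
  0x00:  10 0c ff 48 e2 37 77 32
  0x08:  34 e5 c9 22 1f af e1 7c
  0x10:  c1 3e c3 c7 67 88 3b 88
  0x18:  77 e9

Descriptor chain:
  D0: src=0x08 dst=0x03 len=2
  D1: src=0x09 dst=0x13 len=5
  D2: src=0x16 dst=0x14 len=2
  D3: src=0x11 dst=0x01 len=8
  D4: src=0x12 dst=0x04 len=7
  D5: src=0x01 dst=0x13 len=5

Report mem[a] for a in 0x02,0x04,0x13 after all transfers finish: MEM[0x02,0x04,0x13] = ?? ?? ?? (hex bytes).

MEM[0x02,0x04,0x13] = c3 c3 3e

D0: mem[0x03..0x04] <- [34 e5]
D1: mem[0x13..0x17] <- [e5 c9 22 1f af]
D2: mem[0x14..0x15] <- [1f af]
D3: mem[0x01..0x08] <- [3e c3 e5 1f af 1f af 77]
D4: mem[0x04..0x0a] <- [c3 e5 1f af 1f af 77]
D5: mem[0x13..0x17] <- [3e c3 e5 c3 e5]
query mem[0x02]=0xc3, mem[0x04]=0xc3, mem[0x13]=0x3e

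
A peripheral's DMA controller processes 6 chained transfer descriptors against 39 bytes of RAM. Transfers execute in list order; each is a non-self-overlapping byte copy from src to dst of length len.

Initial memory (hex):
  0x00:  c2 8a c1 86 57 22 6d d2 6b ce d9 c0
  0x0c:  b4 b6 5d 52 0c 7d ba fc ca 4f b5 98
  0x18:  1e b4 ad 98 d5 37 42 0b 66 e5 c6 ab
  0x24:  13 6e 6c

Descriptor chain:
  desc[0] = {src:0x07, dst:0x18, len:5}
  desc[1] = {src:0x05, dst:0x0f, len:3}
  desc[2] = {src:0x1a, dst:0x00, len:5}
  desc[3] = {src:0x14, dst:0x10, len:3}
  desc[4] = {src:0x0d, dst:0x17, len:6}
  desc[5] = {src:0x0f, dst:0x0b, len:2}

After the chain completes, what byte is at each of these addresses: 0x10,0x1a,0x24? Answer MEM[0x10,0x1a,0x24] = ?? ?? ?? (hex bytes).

#0 dst[0x18+5] := {0xd2,0x6b,0xce,0xd9,0xc0}
#1 dst[0x0f+3] := {0x22,0x6d,0xd2}
#2 dst[0x00+5] := {0xce,0xd9,0xc0,0x37,0x42}
#3 dst[0x10+3] := {0xca,0x4f,0xb5}
#4 dst[0x17+6] := {0xb6,0x5d,0x22,0xca,0x4f,0xb5}
#5 dst[0x0b+2] := {0x22,0xca}
query mem[0x10]=0xca, mem[0x1a]=0xca, mem[0x24]=0x13

MEM[0x10,0x1a,0x24] = ca ca 13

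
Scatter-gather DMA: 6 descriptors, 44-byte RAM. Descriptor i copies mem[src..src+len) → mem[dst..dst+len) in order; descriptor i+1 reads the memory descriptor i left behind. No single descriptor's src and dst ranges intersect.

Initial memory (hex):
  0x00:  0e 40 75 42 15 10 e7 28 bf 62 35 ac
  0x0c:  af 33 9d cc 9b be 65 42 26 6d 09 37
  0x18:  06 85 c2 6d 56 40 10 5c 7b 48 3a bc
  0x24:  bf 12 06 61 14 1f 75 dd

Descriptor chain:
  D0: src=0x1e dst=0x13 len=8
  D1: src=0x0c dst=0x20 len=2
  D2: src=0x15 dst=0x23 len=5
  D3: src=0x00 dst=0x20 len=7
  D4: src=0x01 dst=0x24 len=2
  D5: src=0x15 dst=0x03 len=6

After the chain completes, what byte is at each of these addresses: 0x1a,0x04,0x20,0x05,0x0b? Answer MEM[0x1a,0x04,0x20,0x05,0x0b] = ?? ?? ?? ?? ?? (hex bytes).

MEM[0x1a,0x04,0x20,0x05,0x0b] = 12 48 0e 3a ac

[0] 0x1e->0x13 len=8 : 10 5c 7b 48 3a bc bf 12
[1] 0x0c->0x20 len=2 : af 33
[2] 0x15->0x23 len=5 : 7b 48 3a bc bf
[3] 0x00->0x20 len=7 : 0e 40 75 42 15 10 e7
[4] 0x01->0x24 len=2 : 40 75
[5] 0x15->0x03 len=6 : 7b 48 3a bc bf 12
query mem[0x1a]=0x12, mem[0x04]=0x48, mem[0x20]=0x0e, mem[0x05]=0x3a, mem[0x0b]=0xac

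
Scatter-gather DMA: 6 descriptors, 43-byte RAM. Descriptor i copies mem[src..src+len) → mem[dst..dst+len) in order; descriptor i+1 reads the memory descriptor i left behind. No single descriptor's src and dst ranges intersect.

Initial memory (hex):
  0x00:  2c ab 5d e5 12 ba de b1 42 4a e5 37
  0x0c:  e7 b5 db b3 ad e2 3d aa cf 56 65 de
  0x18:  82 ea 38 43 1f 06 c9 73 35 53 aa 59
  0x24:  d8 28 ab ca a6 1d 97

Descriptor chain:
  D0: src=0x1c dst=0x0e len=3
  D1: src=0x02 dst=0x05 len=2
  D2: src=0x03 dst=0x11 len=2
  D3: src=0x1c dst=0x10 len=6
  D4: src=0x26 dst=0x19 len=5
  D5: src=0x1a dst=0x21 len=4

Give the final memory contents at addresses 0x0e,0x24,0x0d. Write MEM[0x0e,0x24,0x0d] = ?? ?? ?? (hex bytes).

  after D0: wrote 3B at 0x0e = 1f06c9
  after D1: wrote 2B at 0x05 = 5de5
  after D2: wrote 2B at 0x11 = e512
  after D3: wrote 6B at 0x10 = 1f06c9733553
  after D4: wrote 5B at 0x19 = abcaa61d97
  after D5: wrote 4B at 0x21 = caa61d97
query mem[0x0e]=0x1f, mem[0x24]=0x97, mem[0x0d]=0xb5

MEM[0x0e,0x24,0x0d] = 1f 97 b5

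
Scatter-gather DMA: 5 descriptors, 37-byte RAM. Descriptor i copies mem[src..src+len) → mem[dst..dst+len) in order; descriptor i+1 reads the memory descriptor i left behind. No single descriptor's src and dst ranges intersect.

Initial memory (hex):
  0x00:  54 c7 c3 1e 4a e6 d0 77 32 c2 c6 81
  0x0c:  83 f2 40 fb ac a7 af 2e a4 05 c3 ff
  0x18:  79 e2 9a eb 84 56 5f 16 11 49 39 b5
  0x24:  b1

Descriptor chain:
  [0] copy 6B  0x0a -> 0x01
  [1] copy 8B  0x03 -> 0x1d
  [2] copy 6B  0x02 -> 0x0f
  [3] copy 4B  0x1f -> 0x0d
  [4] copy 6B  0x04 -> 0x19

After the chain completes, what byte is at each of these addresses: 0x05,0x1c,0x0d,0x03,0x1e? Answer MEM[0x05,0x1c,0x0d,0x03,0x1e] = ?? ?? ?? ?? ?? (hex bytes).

MEM[0x05,0x1c,0x0d,0x03,0x1e] = 40 77 40 83 c2

D0: mem[0x01..0x06] <- [c6 81 83 f2 40 fb]
D1: mem[0x1d..0x24] <- [83 f2 40 fb 77 32 c2 c6]
D2: mem[0x0f..0x14] <- [81 83 f2 40 fb 77]
D3: mem[0x0d..0x10] <- [40 fb 77 32]
D4: mem[0x19..0x1e] <- [f2 40 fb 77 32 c2]
query mem[0x05]=0x40, mem[0x1c]=0x77, mem[0x0d]=0x40, mem[0x03]=0x83, mem[0x1e]=0xc2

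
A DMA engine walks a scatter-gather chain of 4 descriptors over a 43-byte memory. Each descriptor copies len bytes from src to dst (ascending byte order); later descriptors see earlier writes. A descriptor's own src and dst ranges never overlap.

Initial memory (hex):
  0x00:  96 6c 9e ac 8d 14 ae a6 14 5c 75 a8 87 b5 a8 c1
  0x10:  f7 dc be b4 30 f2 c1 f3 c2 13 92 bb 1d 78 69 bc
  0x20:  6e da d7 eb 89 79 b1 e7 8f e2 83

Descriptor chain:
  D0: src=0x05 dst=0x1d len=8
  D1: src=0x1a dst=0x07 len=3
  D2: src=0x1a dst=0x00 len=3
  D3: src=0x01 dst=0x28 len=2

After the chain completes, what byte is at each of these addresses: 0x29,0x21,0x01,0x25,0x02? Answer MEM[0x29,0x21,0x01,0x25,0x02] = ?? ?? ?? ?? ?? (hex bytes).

  after D0: wrote 8B at 0x1d = 14aea6145c75a887
  after D1: wrote 3B at 0x07 = 92bb1d
  after D2: wrote 3B at 0x00 = 92bb1d
  after D3: wrote 2B at 0x28 = bb1d
query mem[0x29]=0x1d, mem[0x21]=0x5c, mem[0x01]=0xbb, mem[0x25]=0x79, mem[0x02]=0x1d

MEM[0x29,0x21,0x01,0x25,0x02] = 1d 5c bb 79 1d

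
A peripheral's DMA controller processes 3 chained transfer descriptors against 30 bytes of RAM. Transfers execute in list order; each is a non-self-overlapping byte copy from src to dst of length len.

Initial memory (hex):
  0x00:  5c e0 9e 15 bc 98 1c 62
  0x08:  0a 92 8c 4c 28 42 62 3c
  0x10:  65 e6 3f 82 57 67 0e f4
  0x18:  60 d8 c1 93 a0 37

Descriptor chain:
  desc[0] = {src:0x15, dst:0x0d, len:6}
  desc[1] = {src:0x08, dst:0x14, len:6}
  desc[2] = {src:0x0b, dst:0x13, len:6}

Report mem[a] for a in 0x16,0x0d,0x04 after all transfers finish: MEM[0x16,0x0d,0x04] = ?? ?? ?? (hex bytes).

D0: mem[0x0d..0x12] <- [67 0e f4 60 d8 c1]
D1: mem[0x14..0x19] <- [0a 92 8c 4c 28 67]
D2: mem[0x13..0x18] <- [4c 28 67 0e f4 60]
query mem[0x16]=0x0e, mem[0x0d]=0x67, mem[0x04]=0xbc

MEM[0x16,0x0d,0x04] = 0e 67 bc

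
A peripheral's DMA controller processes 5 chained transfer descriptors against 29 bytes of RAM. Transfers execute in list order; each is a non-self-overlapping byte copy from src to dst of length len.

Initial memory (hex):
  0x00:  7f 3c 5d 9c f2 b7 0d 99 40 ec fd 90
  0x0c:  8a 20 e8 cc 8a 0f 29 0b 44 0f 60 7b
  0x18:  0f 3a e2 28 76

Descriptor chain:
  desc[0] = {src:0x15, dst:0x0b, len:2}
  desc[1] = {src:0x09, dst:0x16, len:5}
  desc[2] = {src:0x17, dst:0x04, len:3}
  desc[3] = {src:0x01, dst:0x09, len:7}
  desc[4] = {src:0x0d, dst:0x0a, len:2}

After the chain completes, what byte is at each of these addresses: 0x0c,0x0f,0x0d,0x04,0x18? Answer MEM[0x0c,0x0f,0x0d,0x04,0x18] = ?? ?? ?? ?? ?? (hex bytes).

MEM[0x0c,0x0f,0x0d,0x04,0x18] = fd 99 0f fd 0f

[0] 0x15->0x0b len=2 : 0f 60
[1] 0x09->0x16 len=5 : ec fd 0f 60 20
[2] 0x17->0x04 len=3 : fd 0f 60
[3] 0x01->0x09 len=7 : 3c 5d 9c fd 0f 60 99
[4] 0x0d->0x0a len=2 : 0f 60
query mem[0x0c]=0xfd, mem[0x0f]=0x99, mem[0x0d]=0x0f, mem[0x04]=0xfd, mem[0x18]=0x0f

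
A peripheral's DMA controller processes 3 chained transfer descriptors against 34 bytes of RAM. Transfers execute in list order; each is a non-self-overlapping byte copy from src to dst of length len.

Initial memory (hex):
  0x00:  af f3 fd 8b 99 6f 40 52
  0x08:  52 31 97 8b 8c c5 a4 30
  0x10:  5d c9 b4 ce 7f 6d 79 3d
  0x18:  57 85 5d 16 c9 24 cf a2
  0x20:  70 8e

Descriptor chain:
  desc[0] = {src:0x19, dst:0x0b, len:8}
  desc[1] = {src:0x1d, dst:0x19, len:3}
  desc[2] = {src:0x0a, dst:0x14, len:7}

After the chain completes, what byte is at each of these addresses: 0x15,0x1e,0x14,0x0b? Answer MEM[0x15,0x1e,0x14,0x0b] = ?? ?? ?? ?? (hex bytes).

MEM[0x15,0x1e,0x14,0x0b] = 85 cf 97 85

  after D0: wrote 8B at 0x0b = 855d16c924cfa270
  after D1: wrote 3B at 0x19 = 24cfa2
  after D2: wrote 7B at 0x14 = 97855d16c924cf
query mem[0x15]=0x85, mem[0x1e]=0xcf, mem[0x14]=0x97, mem[0x0b]=0x85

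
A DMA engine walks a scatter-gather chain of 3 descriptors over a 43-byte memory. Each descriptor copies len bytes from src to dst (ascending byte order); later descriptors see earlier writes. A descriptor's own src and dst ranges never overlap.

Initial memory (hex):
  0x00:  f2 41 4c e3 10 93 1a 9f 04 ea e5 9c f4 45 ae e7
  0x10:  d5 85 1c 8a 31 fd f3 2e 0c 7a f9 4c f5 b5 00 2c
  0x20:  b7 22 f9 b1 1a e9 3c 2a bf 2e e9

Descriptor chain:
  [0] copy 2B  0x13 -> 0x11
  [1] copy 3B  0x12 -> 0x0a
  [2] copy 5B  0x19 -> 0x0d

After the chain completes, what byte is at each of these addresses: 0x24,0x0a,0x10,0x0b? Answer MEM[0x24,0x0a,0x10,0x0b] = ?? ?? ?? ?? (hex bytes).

MEM[0x24,0x0a,0x10,0x0b] = 1a 31 f5 8a

[0] 0x13->0x11 len=2 : 8a 31
[1] 0x12->0x0a len=3 : 31 8a 31
[2] 0x19->0x0d len=5 : 7a f9 4c f5 b5
query mem[0x24]=0x1a, mem[0x0a]=0x31, mem[0x10]=0xf5, mem[0x0b]=0x8a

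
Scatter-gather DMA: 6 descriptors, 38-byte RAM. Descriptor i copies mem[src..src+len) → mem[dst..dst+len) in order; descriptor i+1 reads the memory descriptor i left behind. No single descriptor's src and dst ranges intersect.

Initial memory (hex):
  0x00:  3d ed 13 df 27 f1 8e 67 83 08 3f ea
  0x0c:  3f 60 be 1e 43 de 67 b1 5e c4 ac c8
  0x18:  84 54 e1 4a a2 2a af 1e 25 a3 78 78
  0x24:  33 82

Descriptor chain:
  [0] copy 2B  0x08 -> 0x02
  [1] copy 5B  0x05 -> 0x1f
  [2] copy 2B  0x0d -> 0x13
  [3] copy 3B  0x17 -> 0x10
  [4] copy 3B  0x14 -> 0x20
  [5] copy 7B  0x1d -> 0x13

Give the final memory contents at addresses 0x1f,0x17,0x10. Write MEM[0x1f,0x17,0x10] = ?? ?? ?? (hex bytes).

MEM[0x1f,0x17,0x10] = f1 c4 c8

[0] 0x08->0x02 len=2 : 83 08
[1] 0x05->0x1f len=5 : f1 8e 67 83 08
[2] 0x0d->0x13 len=2 : 60 be
[3] 0x17->0x10 len=3 : c8 84 54
[4] 0x14->0x20 len=3 : be c4 ac
[5] 0x1d->0x13 len=7 : 2a af f1 be c4 ac 08
query mem[0x1f]=0xf1, mem[0x17]=0xc4, mem[0x10]=0xc8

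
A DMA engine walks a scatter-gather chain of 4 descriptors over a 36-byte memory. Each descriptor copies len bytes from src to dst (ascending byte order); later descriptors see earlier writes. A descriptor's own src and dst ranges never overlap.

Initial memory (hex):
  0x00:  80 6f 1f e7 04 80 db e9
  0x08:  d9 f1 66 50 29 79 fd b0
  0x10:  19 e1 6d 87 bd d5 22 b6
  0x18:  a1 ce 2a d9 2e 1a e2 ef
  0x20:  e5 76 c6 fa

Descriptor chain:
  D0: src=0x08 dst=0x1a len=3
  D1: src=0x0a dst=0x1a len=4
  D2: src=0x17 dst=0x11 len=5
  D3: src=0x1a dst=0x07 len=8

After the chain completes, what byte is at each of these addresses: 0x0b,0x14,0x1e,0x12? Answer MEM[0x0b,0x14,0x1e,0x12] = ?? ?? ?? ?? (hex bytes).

MEM[0x0b,0x14,0x1e,0x12] = e2 66 e2 a1

  after D0: wrote 3B at 0x1a = d9f166
  after D1: wrote 4B at 0x1a = 66502979
  after D2: wrote 5B at 0x11 = b6a1ce6650
  after D3: wrote 8B at 0x07 = 66502979e2efe576
query mem[0x0b]=0xe2, mem[0x14]=0x66, mem[0x1e]=0xe2, mem[0x12]=0xa1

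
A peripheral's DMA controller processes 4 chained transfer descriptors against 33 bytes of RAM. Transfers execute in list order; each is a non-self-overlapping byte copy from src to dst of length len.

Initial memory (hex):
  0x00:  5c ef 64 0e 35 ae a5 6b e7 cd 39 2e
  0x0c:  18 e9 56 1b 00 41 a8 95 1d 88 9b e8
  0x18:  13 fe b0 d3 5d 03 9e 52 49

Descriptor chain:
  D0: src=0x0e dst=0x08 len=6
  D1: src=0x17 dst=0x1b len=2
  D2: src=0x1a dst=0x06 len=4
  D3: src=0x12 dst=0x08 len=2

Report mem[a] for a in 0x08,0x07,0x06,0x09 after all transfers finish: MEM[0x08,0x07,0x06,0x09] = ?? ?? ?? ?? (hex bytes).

[0] 0x0e->0x08 len=6 : 56 1b 00 41 a8 95
[1] 0x17->0x1b len=2 : e8 13
[2] 0x1a->0x06 len=4 : b0 e8 13 03
[3] 0x12->0x08 len=2 : a8 95
query mem[0x08]=0xa8, mem[0x07]=0xe8, mem[0x06]=0xb0, mem[0x09]=0x95

MEM[0x08,0x07,0x06,0x09] = a8 e8 b0 95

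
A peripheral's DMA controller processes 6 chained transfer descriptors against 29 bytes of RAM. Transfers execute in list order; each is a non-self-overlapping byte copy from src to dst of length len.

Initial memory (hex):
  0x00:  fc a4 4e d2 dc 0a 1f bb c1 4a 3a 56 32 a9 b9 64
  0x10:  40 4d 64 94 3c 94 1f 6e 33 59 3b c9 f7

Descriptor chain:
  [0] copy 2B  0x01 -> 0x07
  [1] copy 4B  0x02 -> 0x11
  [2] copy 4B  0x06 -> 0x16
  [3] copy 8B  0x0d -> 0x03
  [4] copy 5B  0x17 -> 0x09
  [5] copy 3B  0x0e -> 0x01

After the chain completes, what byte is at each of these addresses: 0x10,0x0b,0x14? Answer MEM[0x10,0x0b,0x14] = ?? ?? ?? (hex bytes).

[0] 0x01->0x07 len=2 : a4 4e
[1] 0x02->0x11 len=4 : 4e d2 dc 0a
[2] 0x06->0x16 len=4 : 1f a4 4e 4a
[3] 0x0d->0x03 len=8 : a9 b9 64 40 4e d2 dc 0a
[4] 0x17->0x09 len=5 : a4 4e 4a 3b c9
[5] 0x0e->0x01 len=3 : b9 64 40
query mem[0x10]=0x40, mem[0x0b]=0x4a, mem[0x14]=0x0a

MEM[0x10,0x0b,0x14] = 40 4a 0a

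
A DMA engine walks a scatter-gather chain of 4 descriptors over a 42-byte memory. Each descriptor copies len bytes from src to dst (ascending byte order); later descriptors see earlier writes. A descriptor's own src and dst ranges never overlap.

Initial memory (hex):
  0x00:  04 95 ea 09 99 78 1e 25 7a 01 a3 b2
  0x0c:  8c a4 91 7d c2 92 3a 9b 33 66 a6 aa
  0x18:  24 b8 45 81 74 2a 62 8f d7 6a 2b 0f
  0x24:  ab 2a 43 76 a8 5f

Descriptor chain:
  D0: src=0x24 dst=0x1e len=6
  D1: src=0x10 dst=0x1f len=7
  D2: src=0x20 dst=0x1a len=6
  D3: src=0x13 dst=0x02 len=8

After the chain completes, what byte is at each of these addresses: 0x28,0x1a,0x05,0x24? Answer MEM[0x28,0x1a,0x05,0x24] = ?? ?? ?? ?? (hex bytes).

MEM[0x28,0x1a,0x05,0x24] = a8 92 a6 66

[0] 0x24->0x1e len=6 : ab 2a 43 76 a8 5f
[1] 0x10->0x1f len=7 : c2 92 3a 9b 33 66 a6
[2] 0x20->0x1a len=6 : 92 3a 9b 33 66 a6
[3] 0x13->0x02 len=8 : 9b 33 66 a6 aa 24 b8 92
query mem[0x28]=0xa8, mem[0x1a]=0x92, mem[0x05]=0xa6, mem[0x24]=0x66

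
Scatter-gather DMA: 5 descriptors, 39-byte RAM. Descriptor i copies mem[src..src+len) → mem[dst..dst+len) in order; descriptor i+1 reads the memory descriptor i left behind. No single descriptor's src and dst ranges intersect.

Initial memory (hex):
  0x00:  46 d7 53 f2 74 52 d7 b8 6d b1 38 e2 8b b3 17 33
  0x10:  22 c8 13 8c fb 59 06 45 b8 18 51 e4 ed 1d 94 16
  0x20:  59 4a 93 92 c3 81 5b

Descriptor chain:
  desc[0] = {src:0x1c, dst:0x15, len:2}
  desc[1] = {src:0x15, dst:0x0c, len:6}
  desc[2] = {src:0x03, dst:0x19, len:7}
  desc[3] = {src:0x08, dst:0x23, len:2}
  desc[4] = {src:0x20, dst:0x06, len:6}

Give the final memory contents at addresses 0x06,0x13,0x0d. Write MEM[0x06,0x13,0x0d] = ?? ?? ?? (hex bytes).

D0: mem[0x15..0x16] <- [ed 1d]
D1: mem[0x0c..0x11] <- [ed 1d 45 b8 18 51]
D2: mem[0x19..0x1f] <- [f2 74 52 d7 b8 6d b1]
D3: mem[0x23..0x24] <- [6d b1]
D4: mem[0x06..0x0b] <- [59 4a 93 6d b1 81]
query mem[0x06]=0x59, mem[0x13]=0x8c, mem[0x0d]=0x1d

MEM[0x06,0x13,0x0d] = 59 8c 1d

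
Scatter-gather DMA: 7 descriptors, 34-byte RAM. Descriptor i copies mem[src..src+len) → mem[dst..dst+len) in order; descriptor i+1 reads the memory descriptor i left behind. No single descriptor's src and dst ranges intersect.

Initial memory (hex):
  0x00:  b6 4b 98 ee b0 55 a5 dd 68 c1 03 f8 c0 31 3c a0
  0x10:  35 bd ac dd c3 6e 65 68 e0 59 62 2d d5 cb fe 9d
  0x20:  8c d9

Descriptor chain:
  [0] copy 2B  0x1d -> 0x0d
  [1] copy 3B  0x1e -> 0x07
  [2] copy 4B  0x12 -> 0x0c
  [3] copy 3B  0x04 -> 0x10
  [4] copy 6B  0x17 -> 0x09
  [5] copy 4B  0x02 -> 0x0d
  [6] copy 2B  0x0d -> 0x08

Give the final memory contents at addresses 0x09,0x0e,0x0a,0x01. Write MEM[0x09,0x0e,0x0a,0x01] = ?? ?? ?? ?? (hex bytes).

MEM[0x09,0x0e,0x0a,0x01] = ee ee e0 4b

D0: mem[0x0d..0x0e] <- [cb fe]
D1: mem[0x07..0x09] <- [fe 9d 8c]
D2: mem[0x0c..0x0f] <- [ac dd c3 6e]
D3: mem[0x10..0x12] <- [b0 55 a5]
D4: mem[0x09..0x0e] <- [68 e0 59 62 2d d5]
D5: mem[0x0d..0x10] <- [98 ee b0 55]
D6: mem[0x08..0x09] <- [98 ee]
query mem[0x09]=0xee, mem[0x0e]=0xee, mem[0x0a]=0xe0, mem[0x01]=0x4b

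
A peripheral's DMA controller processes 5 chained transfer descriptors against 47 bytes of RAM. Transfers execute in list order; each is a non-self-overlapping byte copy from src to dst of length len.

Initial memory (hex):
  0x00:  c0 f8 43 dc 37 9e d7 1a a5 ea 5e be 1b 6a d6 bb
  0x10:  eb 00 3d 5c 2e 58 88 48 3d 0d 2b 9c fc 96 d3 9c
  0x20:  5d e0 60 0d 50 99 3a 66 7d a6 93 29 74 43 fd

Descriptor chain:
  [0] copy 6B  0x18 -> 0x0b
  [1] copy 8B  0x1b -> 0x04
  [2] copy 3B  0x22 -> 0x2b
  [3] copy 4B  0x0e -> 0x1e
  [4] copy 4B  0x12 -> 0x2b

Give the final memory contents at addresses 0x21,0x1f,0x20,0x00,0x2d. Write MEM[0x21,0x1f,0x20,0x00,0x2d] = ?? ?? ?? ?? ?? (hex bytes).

#0 dst[0x0b+6] := {0x3d,0x0d,0x2b,0x9c,0xfc,0x96}
#1 dst[0x04+8] := {0x9c,0xfc,0x96,0xd3,0x9c,0x5d,0xe0,0x60}
#2 dst[0x2b+3] := {0x60,0x0d,0x50}
#3 dst[0x1e+4] := {0x9c,0xfc,0x96,0x00}
#4 dst[0x2b+4] := {0x3d,0x5c,0x2e,0x58}
query mem[0x21]=0x00, mem[0x1f]=0xfc, mem[0x20]=0x96, mem[0x00]=0xc0, mem[0x2d]=0x2e

MEM[0x21,0x1f,0x20,0x00,0x2d] = 00 fc 96 c0 2e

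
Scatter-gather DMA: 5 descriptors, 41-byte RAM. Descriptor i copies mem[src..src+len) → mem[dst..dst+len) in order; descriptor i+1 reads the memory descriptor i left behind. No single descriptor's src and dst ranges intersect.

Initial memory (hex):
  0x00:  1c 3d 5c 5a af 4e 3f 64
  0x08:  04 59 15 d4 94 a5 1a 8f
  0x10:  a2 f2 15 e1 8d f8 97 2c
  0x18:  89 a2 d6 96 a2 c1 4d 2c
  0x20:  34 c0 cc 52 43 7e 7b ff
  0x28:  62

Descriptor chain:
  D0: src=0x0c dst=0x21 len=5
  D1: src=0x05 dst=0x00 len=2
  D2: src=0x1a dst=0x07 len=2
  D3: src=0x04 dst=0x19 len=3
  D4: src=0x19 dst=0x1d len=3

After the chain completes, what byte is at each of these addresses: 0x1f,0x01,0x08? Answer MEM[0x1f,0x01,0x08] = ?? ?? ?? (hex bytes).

MEM[0x1f,0x01,0x08] = 3f 3f 96

#0 dst[0x21+5] := {0x94,0xa5,0x1a,0x8f,0xa2}
#1 dst[0x00+2] := {0x4e,0x3f}
#2 dst[0x07+2] := {0xd6,0x96}
#3 dst[0x19+3] := {0xaf,0x4e,0x3f}
#4 dst[0x1d+3] := {0xaf,0x4e,0x3f}
query mem[0x1f]=0x3f, mem[0x01]=0x3f, mem[0x08]=0x96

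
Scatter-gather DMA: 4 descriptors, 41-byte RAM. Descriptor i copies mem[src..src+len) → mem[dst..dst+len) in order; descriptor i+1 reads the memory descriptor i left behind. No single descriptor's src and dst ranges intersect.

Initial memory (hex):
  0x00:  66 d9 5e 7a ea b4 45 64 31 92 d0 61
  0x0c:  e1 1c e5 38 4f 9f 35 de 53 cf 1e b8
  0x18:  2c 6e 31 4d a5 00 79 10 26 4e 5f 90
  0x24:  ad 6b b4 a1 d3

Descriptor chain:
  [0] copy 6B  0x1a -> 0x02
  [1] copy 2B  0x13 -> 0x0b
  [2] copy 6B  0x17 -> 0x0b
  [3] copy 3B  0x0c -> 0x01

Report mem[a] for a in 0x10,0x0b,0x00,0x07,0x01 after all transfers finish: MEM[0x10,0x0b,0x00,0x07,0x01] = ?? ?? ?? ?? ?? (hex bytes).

MEM[0x10,0x0b,0x00,0x07,0x01] = a5 b8 66 10 2c

D0: mem[0x02..0x07] <- [31 4d a5 00 79 10]
D1: mem[0x0b..0x0c] <- [de 53]
D2: mem[0x0b..0x10] <- [b8 2c 6e 31 4d a5]
D3: mem[0x01..0x03] <- [2c 6e 31]
query mem[0x10]=0xa5, mem[0x0b]=0xb8, mem[0x00]=0x66, mem[0x07]=0x10, mem[0x01]=0x2c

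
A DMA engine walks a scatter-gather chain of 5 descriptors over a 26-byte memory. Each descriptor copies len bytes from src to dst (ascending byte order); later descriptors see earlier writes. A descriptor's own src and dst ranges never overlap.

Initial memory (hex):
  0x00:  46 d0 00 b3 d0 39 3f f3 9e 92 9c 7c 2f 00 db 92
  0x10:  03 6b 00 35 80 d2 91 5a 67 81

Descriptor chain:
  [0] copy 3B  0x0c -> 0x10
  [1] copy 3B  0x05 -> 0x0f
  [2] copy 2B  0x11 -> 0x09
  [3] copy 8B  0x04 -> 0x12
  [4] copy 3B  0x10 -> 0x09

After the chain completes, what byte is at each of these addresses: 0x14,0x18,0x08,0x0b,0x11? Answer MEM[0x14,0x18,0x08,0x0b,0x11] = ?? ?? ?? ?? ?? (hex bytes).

MEM[0x14,0x18,0x08,0x0b,0x11] = 3f db 9e d0 f3

[0] 0x0c->0x10 len=3 : 2f 00 db
[1] 0x05->0x0f len=3 : 39 3f f3
[2] 0x11->0x09 len=2 : f3 db
[3] 0x04->0x12 len=8 : d0 39 3f f3 9e f3 db 7c
[4] 0x10->0x09 len=3 : 3f f3 d0
query mem[0x14]=0x3f, mem[0x18]=0xdb, mem[0x08]=0x9e, mem[0x0b]=0xd0, mem[0x11]=0xf3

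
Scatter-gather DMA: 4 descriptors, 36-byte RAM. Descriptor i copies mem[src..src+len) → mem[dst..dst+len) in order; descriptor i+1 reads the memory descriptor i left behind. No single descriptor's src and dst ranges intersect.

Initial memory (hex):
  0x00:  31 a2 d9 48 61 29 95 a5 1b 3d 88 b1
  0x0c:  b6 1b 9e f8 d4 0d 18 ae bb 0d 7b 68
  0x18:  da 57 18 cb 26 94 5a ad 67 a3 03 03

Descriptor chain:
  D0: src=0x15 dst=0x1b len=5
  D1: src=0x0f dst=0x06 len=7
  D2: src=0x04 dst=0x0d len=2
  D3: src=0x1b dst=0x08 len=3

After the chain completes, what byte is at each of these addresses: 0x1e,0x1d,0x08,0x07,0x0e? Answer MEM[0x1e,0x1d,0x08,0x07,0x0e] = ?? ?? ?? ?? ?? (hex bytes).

MEM[0x1e,0x1d,0x08,0x07,0x0e] = da 68 0d d4 29

D0: mem[0x1b..0x1f] <- [0d 7b 68 da 57]
D1: mem[0x06..0x0c] <- [f8 d4 0d 18 ae bb 0d]
D2: mem[0x0d..0x0e] <- [61 29]
D3: mem[0x08..0x0a] <- [0d 7b 68]
query mem[0x1e]=0xda, mem[0x1d]=0x68, mem[0x08]=0x0d, mem[0x07]=0xd4, mem[0x0e]=0x29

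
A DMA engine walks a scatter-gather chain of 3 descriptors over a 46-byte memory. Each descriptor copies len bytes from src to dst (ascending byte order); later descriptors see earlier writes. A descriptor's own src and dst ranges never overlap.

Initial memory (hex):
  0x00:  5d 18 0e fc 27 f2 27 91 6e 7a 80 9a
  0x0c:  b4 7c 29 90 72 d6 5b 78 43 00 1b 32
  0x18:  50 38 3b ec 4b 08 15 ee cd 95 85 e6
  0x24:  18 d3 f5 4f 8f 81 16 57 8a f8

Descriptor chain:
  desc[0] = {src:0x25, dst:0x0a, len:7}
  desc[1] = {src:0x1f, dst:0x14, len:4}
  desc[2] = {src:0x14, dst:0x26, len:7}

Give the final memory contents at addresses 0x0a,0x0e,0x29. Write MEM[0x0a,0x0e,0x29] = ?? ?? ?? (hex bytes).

[0] 0x25->0x0a len=7 : d3 f5 4f 8f 81 16 57
[1] 0x1f->0x14 len=4 : ee cd 95 85
[2] 0x14->0x26 len=7 : ee cd 95 85 50 38 3b
query mem[0x0a]=0xd3, mem[0x0e]=0x81, mem[0x29]=0x85

MEM[0x0a,0x0e,0x29] = d3 81 85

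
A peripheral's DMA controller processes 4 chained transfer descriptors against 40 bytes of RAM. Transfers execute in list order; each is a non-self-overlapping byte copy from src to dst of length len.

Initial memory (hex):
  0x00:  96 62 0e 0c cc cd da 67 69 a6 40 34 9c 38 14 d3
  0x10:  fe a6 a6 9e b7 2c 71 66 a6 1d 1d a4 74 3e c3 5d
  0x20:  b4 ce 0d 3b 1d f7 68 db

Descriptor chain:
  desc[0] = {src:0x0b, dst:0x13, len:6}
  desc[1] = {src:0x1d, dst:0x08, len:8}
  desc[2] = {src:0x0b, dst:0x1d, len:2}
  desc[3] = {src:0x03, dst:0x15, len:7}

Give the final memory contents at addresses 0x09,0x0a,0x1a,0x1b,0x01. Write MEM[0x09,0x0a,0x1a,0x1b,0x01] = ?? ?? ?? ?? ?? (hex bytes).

MEM[0x09,0x0a,0x1a,0x1b,0x01] = c3 5d 3e c3 62

#0 dst[0x13+6] := {0x34,0x9c,0x38,0x14,0xd3,0xfe}
#1 dst[0x08+8] := {0x3e,0xc3,0x5d,0xb4,0xce,0x0d,0x3b,0x1d}
#2 dst[0x1d+2] := {0xb4,0xce}
#3 dst[0x15+7] := {0x0c,0xcc,0xcd,0xda,0x67,0x3e,0xc3}
query mem[0x09]=0xc3, mem[0x0a]=0x5d, mem[0x1a]=0x3e, mem[0x1b]=0xc3, mem[0x01]=0x62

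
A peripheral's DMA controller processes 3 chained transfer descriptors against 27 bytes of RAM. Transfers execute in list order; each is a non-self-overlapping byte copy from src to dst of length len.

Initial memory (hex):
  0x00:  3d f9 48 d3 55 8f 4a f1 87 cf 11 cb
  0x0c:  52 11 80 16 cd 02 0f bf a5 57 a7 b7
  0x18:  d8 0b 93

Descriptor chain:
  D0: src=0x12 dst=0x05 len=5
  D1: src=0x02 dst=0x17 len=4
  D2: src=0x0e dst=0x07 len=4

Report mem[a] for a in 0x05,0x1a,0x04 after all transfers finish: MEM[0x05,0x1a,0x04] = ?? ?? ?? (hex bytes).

[0] 0x12->0x05 len=5 : 0f bf a5 57 a7
[1] 0x02->0x17 len=4 : 48 d3 55 0f
[2] 0x0e->0x07 len=4 : 80 16 cd 02
query mem[0x05]=0x0f, mem[0x1a]=0x0f, mem[0x04]=0x55

MEM[0x05,0x1a,0x04] = 0f 0f 55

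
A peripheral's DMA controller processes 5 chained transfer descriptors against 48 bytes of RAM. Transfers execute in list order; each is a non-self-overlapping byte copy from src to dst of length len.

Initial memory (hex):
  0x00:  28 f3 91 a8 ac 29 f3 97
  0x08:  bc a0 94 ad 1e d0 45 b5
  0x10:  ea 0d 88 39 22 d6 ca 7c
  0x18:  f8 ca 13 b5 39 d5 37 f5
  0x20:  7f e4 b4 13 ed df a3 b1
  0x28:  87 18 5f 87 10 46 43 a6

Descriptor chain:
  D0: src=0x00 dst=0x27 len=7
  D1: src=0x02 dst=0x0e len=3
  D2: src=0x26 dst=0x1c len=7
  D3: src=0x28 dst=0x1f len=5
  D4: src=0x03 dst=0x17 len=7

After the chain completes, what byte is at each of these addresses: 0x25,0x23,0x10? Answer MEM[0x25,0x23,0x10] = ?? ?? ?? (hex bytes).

D0: mem[0x27..0x2d] <- [28 f3 91 a8 ac 29 f3]
D1: mem[0x0e..0x10] <- [91 a8 ac]
D2: mem[0x1c..0x22] <- [a3 28 f3 91 a8 ac 29]
D3: mem[0x1f..0x23] <- [f3 91 a8 ac 29]
D4: mem[0x17..0x1d] <- [a8 ac 29 f3 97 bc a0]
query mem[0x25]=0xdf, mem[0x23]=0x29, mem[0x10]=0xac

MEM[0x25,0x23,0x10] = df 29 ac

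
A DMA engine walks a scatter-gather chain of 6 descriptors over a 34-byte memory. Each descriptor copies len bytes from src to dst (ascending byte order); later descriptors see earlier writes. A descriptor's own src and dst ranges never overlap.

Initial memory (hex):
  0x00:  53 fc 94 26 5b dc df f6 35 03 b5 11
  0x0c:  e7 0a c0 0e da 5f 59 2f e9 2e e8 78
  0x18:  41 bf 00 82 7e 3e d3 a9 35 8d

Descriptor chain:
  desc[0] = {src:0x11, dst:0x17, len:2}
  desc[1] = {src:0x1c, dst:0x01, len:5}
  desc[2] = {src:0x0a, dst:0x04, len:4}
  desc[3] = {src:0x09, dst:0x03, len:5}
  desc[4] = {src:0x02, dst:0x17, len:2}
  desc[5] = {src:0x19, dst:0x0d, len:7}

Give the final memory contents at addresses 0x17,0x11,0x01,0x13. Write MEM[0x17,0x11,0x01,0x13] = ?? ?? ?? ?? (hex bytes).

[0] 0x11->0x17 len=2 : 5f 59
[1] 0x1c->0x01 len=5 : 7e 3e d3 a9 35
[2] 0x0a->0x04 len=4 : b5 11 e7 0a
[3] 0x09->0x03 len=5 : 03 b5 11 e7 0a
[4] 0x02->0x17 len=2 : 3e 03
[5] 0x19->0x0d len=7 : bf 00 82 7e 3e d3 a9
query mem[0x17]=0x3e, mem[0x11]=0x3e, mem[0x01]=0x7e, mem[0x13]=0xa9

MEM[0x17,0x11,0x01,0x13] = 3e 3e 7e a9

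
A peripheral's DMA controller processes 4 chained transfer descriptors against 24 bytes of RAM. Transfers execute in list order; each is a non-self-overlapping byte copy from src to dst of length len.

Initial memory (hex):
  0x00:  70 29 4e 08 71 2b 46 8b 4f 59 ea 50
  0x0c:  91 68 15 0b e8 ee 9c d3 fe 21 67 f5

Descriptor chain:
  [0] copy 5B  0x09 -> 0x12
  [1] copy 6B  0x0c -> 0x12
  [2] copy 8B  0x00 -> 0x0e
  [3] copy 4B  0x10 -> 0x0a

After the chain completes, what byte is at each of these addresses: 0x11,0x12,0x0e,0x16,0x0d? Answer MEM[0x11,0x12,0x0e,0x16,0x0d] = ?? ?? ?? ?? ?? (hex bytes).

D0: mem[0x12..0x16] <- [59 ea 50 91 68]
D1: mem[0x12..0x17] <- [91 68 15 0b e8 ee]
D2: mem[0x0e..0x15] <- [70 29 4e 08 71 2b 46 8b]
D3: mem[0x0a..0x0d] <- [4e 08 71 2b]
query mem[0x11]=0x08, mem[0x12]=0x71, mem[0x0e]=0x70, mem[0x16]=0xe8, mem[0x0d]=0x2b

MEM[0x11,0x12,0x0e,0x16,0x0d] = 08 71 70 e8 2b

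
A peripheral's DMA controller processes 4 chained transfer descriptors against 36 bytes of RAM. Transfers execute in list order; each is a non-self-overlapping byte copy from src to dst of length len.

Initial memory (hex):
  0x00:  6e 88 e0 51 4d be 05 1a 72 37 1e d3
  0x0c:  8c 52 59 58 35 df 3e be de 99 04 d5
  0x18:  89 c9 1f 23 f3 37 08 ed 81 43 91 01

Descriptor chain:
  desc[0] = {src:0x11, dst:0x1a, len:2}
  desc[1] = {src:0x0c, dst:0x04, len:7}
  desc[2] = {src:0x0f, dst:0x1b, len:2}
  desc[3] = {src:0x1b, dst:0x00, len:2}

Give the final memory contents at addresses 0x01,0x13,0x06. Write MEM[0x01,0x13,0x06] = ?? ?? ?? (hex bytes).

MEM[0x01,0x13,0x06] = 35 be 59

[0] 0x11->0x1a len=2 : df 3e
[1] 0x0c->0x04 len=7 : 8c 52 59 58 35 df 3e
[2] 0x0f->0x1b len=2 : 58 35
[3] 0x1b->0x00 len=2 : 58 35
query mem[0x01]=0x35, mem[0x13]=0xbe, mem[0x06]=0x59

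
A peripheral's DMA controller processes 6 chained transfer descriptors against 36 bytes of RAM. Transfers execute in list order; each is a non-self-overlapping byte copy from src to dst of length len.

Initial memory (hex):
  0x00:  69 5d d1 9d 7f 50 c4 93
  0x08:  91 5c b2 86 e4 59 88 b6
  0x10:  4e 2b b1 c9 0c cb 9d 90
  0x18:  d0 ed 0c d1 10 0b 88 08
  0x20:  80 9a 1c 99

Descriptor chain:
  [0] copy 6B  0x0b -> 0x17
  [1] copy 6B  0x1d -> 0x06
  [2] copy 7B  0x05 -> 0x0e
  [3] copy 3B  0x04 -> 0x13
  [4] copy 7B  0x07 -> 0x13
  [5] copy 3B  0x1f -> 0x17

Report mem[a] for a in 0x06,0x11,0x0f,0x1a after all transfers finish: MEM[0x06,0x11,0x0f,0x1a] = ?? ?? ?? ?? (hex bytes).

MEM[0x06,0x11,0x0f,0x1a] = 0b 08 0b 88

[0] 0x0b->0x17 len=6 : 86 e4 59 88 b6 4e
[1] 0x1d->0x06 len=6 : 0b 88 08 80 9a 1c
[2] 0x05->0x0e len=7 : 50 0b 88 08 80 9a 1c
[3] 0x04->0x13 len=3 : 7f 50 0b
[4] 0x07->0x13 len=7 : 88 08 80 9a 1c e4 59
[5] 0x1f->0x17 len=3 : 08 80 9a
query mem[0x06]=0x0b, mem[0x11]=0x08, mem[0x0f]=0x0b, mem[0x1a]=0x88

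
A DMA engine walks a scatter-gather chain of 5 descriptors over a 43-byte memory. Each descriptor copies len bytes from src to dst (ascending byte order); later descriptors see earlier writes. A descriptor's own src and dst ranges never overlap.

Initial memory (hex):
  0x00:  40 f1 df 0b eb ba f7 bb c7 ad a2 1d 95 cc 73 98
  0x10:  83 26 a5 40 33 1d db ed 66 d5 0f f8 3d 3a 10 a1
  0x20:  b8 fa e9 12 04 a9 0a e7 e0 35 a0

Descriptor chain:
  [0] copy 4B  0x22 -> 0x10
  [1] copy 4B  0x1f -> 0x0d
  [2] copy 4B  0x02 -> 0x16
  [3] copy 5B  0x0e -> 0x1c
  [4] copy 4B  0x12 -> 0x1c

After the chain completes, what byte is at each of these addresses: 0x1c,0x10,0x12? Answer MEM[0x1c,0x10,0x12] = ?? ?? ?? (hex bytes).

D0: mem[0x10..0x13] <- [e9 12 04 a9]
D1: mem[0x0d..0x10] <- [a1 b8 fa e9]
D2: mem[0x16..0x19] <- [df 0b eb ba]
D3: mem[0x1c..0x20] <- [b8 fa e9 12 04]
D4: mem[0x1c..0x1f] <- [04 a9 33 1d]
query mem[0x1c]=0x04, mem[0x10]=0xe9, mem[0x12]=0x04

MEM[0x1c,0x10,0x12] = 04 e9 04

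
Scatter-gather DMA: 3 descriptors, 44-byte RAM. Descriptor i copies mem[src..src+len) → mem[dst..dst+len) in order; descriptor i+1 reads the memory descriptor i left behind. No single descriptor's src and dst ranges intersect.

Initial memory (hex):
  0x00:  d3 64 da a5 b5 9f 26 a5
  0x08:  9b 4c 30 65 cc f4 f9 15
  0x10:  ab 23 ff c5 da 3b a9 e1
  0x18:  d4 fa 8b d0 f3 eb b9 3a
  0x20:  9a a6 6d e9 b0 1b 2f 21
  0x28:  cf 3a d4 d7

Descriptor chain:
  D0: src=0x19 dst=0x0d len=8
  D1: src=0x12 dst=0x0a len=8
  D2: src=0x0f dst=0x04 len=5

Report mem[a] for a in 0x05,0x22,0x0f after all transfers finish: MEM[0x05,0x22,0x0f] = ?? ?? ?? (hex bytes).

MEM[0x05,0x22,0x0f] = d4 6d e1

[0] 0x19->0x0d len=8 : fa 8b d0 f3 eb b9 3a 9a
[1] 0x12->0x0a len=8 : b9 3a 9a 3b a9 e1 d4 fa
[2] 0x0f->0x04 len=5 : e1 d4 fa b9 3a
query mem[0x05]=0xd4, mem[0x22]=0x6d, mem[0x0f]=0xe1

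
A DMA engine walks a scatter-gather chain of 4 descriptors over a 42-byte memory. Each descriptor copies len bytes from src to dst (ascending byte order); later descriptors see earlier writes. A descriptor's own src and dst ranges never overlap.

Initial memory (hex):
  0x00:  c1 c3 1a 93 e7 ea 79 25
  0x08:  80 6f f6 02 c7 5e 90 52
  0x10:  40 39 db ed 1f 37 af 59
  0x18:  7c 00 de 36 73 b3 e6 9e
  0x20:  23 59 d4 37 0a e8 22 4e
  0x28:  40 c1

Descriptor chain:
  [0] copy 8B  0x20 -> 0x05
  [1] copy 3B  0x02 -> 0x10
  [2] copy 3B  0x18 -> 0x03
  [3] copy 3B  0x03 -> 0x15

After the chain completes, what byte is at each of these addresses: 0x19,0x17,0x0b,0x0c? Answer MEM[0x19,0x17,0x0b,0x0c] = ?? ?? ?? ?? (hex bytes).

MEM[0x19,0x17,0x0b,0x0c] = 00 de 22 4e

#0 dst[0x05+8] := {0x23,0x59,0xd4,0x37,0x0a,0xe8,0x22,0x4e}
#1 dst[0x10+3] := {0x1a,0x93,0xe7}
#2 dst[0x03+3] := {0x7c,0x00,0xde}
#3 dst[0x15+3] := {0x7c,0x00,0xde}
query mem[0x19]=0x00, mem[0x17]=0xde, mem[0x0b]=0x22, mem[0x0c]=0x4e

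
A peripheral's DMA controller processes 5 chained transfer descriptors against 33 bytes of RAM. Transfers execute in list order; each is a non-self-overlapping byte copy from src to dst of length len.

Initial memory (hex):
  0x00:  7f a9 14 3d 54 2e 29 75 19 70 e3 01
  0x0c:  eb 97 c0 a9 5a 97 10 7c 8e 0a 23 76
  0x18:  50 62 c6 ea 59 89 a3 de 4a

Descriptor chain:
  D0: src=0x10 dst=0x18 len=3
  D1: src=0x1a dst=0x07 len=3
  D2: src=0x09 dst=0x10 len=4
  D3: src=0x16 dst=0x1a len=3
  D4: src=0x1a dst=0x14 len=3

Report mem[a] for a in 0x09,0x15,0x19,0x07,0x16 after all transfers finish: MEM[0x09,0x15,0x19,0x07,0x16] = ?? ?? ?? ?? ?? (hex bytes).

MEM[0x09,0x15,0x19,0x07,0x16] = 59 76 97 10 5a

[0] 0x10->0x18 len=3 : 5a 97 10
[1] 0x1a->0x07 len=3 : 10 ea 59
[2] 0x09->0x10 len=4 : 59 e3 01 eb
[3] 0x16->0x1a len=3 : 23 76 5a
[4] 0x1a->0x14 len=3 : 23 76 5a
query mem[0x09]=0x59, mem[0x15]=0x76, mem[0x19]=0x97, mem[0x07]=0x10, mem[0x16]=0x5a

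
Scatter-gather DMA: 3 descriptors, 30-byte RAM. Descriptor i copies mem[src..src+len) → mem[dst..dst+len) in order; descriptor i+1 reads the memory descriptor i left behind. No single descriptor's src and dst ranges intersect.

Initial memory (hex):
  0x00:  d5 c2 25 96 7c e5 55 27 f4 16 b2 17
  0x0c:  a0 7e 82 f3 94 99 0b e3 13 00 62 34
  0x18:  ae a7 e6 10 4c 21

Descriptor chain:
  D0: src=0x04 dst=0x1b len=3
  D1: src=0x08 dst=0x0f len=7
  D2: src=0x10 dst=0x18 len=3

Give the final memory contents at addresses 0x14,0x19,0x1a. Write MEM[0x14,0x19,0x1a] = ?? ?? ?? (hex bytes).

MEM[0x14,0x19,0x1a] = 7e b2 17

[0] 0x04->0x1b len=3 : 7c e5 55
[1] 0x08->0x0f len=7 : f4 16 b2 17 a0 7e 82
[2] 0x10->0x18 len=3 : 16 b2 17
query mem[0x14]=0x7e, mem[0x19]=0xb2, mem[0x1a]=0x17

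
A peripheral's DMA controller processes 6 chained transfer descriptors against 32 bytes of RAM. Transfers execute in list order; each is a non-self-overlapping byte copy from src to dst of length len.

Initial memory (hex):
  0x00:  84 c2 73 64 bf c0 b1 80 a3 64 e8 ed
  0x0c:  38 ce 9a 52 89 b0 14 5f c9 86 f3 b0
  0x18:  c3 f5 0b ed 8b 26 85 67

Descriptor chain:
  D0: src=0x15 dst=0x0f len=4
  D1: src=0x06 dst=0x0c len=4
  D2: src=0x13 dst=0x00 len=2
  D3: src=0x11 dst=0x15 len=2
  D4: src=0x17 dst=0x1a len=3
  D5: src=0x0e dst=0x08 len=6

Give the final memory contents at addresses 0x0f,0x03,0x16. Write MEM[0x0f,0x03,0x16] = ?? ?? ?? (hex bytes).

D0: mem[0x0f..0x12] <- [86 f3 b0 c3]
D1: mem[0x0c..0x0f] <- [b1 80 a3 64]
D2: mem[0x00..0x01] <- [5f c9]
D3: mem[0x15..0x16] <- [b0 c3]
D4: mem[0x1a..0x1c] <- [b0 c3 f5]
D5: mem[0x08..0x0d] <- [a3 64 f3 b0 c3 5f]
query mem[0x0f]=0x64, mem[0x03]=0x64, mem[0x16]=0xc3

MEM[0x0f,0x03,0x16] = 64 64 c3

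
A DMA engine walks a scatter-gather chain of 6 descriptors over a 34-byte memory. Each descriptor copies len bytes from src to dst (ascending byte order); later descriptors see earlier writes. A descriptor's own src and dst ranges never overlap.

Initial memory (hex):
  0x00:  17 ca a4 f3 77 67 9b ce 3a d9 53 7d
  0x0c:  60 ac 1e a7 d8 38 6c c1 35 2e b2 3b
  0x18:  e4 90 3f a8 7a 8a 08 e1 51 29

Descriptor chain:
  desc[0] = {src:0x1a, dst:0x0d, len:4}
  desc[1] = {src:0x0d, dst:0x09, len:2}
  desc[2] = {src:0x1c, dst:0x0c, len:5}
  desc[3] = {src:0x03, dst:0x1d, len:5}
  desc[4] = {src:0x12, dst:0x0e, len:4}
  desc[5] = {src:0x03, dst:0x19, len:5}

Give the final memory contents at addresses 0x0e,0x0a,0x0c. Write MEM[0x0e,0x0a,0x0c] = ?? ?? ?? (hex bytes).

[0] 0x1a->0x0d len=4 : 3f a8 7a 8a
[1] 0x0d->0x09 len=2 : 3f a8
[2] 0x1c->0x0c len=5 : 7a 8a 08 e1 51
[3] 0x03->0x1d len=5 : f3 77 67 9b ce
[4] 0x12->0x0e len=4 : 6c c1 35 2e
[5] 0x03->0x19 len=5 : f3 77 67 9b ce
query mem[0x0e]=0x6c, mem[0x0a]=0xa8, mem[0x0c]=0x7a

MEM[0x0e,0x0a,0x0c] = 6c a8 7a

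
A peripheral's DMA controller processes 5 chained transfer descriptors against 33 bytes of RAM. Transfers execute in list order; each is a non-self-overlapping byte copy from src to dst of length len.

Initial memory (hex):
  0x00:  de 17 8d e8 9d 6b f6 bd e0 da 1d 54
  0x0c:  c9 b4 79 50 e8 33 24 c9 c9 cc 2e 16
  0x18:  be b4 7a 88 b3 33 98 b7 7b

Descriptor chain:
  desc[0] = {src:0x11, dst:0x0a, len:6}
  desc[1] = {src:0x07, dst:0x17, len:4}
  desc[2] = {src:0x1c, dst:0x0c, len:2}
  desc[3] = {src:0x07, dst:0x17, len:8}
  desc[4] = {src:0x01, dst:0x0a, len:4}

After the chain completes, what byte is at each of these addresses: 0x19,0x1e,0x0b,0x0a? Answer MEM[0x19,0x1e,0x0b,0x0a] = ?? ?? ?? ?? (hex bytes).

MEM[0x19,0x1e,0x0b,0x0a] = da cc 8d 17

D0: mem[0x0a..0x0f] <- [33 24 c9 c9 cc 2e]
D1: mem[0x17..0x1a] <- [bd e0 da 33]
D2: mem[0x0c..0x0d] <- [b3 33]
D3: mem[0x17..0x1e] <- [bd e0 da 33 24 b3 33 cc]
D4: mem[0x0a..0x0d] <- [17 8d e8 9d]
query mem[0x19]=0xda, mem[0x1e]=0xcc, mem[0x0b]=0x8d, mem[0x0a]=0x17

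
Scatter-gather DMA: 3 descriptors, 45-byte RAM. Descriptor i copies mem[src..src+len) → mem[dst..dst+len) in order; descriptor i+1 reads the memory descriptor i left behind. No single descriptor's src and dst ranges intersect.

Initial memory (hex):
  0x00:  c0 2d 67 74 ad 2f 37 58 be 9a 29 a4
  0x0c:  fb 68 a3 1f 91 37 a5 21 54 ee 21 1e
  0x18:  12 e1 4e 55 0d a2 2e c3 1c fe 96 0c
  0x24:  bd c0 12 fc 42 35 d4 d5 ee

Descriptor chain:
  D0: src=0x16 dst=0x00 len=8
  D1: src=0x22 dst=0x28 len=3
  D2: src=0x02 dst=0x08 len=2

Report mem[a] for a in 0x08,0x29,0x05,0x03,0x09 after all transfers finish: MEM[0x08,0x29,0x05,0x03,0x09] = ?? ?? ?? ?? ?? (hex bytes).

D0: mem[0x00..0x07] <- [21 1e 12 e1 4e 55 0d a2]
D1: mem[0x28..0x2a] <- [96 0c bd]
D2: mem[0x08..0x09] <- [12 e1]
query mem[0x08]=0x12, mem[0x29]=0x0c, mem[0x05]=0x55, mem[0x03]=0xe1, mem[0x09]=0xe1

MEM[0x08,0x29,0x05,0x03,0x09] = 12 0c 55 e1 e1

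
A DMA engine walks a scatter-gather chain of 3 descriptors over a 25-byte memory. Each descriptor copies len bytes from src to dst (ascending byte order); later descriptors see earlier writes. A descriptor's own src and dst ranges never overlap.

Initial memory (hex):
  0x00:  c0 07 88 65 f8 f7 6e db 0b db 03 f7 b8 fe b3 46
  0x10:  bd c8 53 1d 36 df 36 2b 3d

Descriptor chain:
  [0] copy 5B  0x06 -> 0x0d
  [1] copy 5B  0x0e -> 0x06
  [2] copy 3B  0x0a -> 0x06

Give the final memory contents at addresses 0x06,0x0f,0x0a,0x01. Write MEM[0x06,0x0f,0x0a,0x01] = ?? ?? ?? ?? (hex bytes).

D0: mem[0x0d..0x11] <- [6e db 0b db 03]
D1: mem[0x06..0x0a] <- [db 0b db 03 53]
D2: mem[0x06..0x08] <- [53 f7 b8]
query mem[0x06]=0x53, mem[0x0f]=0x0b, mem[0x0a]=0x53, mem[0x01]=0x07

MEM[0x06,0x0f,0x0a,0x01] = 53 0b 53 07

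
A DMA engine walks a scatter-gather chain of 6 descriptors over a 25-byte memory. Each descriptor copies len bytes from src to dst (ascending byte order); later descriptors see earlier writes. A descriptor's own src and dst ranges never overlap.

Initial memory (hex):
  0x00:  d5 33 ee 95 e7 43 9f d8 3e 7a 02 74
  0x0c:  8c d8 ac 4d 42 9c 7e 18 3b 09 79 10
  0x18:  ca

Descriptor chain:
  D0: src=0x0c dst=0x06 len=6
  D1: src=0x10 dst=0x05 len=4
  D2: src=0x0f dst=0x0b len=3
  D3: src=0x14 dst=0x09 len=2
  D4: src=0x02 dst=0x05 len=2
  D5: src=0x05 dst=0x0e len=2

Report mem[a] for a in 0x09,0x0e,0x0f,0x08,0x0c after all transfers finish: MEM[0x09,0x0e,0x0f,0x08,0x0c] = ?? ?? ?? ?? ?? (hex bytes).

[0] 0x0c->0x06 len=6 : 8c d8 ac 4d 42 9c
[1] 0x10->0x05 len=4 : 42 9c 7e 18
[2] 0x0f->0x0b len=3 : 4d 42 9c
[3] 0x14->0x09 len=2 : 3b 09
[4] 0x02->0x05 len=2 : ee 95
[5] 0x05->0x0e len=2 : ee 95
query mem[0x09]=0x3b, mem[0x0e]=0xee, mem[0x0f]=0x95, mem[0x08]=0x18, mem[0x0c]=0x42

MEM[0x09,0x0e,0x0f,0x08,0x0c] = 3b ee 95 18 42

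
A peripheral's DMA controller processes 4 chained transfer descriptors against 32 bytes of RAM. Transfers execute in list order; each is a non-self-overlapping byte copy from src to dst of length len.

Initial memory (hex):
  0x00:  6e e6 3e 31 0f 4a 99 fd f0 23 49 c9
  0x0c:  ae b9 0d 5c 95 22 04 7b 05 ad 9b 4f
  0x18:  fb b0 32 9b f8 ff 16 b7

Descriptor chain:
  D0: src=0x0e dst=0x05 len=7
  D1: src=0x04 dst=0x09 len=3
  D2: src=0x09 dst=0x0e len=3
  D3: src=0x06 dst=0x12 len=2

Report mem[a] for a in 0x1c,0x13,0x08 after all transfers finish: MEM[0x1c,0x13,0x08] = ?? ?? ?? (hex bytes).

#0 dst[0x05+7] := {0x0d,0x5c,0x95,0x22,0x04,0x7b,0x05}
#1 dst[0x09+3] := {0x0f,0x0d,0x5c}
#2 dst[0x0e+3] := {0x0f,0x0d,0x5c}
#3 dst[0x12+2] := {0x5c,0x95}
query mem[0x1c]=0xf8, mem[0x13]=0x95, mem[0x08]=0x22

MEM[0x1c,0x13,0x08] = f8 95 22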